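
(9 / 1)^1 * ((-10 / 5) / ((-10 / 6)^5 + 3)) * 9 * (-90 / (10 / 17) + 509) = 3503574 / 599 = 5849.04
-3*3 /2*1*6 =-27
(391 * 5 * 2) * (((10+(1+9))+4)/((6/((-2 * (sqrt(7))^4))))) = -1532720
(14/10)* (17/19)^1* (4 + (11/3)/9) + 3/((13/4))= 214873/33345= 6.44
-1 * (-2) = 2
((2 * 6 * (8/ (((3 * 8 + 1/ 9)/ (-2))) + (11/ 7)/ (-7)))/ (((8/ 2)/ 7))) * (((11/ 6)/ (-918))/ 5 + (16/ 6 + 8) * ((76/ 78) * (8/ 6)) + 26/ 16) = -14954796811/ 51793560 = -288.74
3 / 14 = 0.21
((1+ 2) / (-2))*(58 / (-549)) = 29 / 183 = 0.16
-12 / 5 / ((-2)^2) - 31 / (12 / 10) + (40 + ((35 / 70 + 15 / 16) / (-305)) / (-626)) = 13.57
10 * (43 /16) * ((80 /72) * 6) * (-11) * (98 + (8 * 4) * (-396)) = 74343775 /3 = 24781258.33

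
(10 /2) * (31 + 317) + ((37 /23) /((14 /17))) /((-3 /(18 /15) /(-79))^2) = 14854678 /4025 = 3690.60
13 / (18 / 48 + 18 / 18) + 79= 973 / 11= 88.45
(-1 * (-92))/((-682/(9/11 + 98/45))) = -68218/168795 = -0.40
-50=-50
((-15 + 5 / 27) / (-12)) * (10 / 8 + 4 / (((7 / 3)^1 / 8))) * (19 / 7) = 199025 / 3969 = 50.14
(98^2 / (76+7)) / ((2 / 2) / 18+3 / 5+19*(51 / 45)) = 864360 / 165751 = 5.21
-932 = -932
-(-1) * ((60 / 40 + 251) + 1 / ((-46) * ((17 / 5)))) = 98725 / 391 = 252.49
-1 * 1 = -1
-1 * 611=-611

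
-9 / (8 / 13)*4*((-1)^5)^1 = 117 / 2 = 58.50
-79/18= -4.39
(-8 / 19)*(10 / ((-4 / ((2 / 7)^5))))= 640 / 319333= 0.00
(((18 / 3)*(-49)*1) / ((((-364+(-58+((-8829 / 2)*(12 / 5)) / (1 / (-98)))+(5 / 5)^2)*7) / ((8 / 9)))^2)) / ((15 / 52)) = -33280 / 2181275105199129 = -0.00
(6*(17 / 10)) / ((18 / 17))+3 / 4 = 623 / 60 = 10.38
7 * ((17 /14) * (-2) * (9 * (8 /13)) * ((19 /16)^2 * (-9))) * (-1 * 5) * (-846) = 1051360155 /208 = 5054616.13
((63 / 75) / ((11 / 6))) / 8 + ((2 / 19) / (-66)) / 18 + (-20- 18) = -21411131 / 564300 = -37.94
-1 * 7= -7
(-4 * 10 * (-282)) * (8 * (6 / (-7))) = -541440 / 7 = -77348.57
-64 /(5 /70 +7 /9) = -8064 /107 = -75.36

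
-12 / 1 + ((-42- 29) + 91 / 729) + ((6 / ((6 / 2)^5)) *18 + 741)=658.57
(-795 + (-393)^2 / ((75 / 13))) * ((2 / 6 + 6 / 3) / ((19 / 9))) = 13637484 / 475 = 28710.49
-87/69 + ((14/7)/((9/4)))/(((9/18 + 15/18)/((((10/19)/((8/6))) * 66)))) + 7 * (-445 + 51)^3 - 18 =-187097568883/437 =-428140889.89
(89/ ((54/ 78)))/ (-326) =-0.39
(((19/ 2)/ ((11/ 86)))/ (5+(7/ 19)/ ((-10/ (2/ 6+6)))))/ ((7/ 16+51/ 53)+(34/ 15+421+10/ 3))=103922400/ 2854552987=0.04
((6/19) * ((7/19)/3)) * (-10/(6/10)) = -700/1083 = -0.65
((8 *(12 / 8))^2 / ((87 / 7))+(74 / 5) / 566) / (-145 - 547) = -476513 / 28396220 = -0.02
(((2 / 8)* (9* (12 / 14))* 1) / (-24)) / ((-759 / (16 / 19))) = 3 / 33649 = 0.00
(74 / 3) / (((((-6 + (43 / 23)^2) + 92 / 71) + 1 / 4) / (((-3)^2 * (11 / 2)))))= -61146052 / 48023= -1273.27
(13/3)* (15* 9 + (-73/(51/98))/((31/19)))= 1007617/4743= 212.44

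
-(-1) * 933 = 933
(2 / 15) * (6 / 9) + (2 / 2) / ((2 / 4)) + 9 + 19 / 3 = 784 / 45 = 17.42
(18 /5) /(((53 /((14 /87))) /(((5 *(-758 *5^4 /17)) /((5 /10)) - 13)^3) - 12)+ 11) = -26798407489572328602972 /7444002080436871214485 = -3.60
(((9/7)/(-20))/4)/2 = -9/1120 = -0.01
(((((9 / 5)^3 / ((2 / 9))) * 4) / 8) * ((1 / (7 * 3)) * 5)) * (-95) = -41553 / 140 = -296.81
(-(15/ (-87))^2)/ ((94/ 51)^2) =-65025/ 7431076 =-0.01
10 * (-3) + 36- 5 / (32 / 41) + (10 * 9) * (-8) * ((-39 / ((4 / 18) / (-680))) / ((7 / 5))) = -13747968091 / 224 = -61374857.55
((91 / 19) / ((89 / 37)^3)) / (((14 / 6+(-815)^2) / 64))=442504608 / 13345400850151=0.00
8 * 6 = 48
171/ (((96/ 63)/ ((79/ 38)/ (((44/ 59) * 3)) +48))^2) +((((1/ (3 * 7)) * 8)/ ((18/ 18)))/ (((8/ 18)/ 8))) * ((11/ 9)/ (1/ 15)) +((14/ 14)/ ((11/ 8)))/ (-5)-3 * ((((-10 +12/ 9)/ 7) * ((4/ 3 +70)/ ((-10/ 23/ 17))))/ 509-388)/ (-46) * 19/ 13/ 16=424787985727987541159/ 2407671165419520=176431.06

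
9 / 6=3 / 2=1.50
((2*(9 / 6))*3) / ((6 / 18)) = 27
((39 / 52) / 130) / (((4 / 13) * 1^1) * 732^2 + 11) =3 / 85737560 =0.00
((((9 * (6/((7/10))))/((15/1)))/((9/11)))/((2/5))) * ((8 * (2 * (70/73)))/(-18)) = -8800/657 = -13.39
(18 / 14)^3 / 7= 729 / 2401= 0.30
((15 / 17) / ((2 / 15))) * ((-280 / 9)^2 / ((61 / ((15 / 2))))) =787.53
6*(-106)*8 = -5088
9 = 9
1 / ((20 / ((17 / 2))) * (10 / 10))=17 / 40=0.42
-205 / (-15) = 41 / 3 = 13.67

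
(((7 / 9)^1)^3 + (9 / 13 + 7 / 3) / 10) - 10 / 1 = -437218 / 47385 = -9.23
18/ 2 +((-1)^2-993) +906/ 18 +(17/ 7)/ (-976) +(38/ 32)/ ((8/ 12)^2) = -76244897/ 81984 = -930.00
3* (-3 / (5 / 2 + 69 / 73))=-1314 / 503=-2.61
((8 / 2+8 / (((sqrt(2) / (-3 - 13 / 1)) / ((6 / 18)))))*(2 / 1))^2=33344 / 9 - 2048*sqrt(2) / 3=2739.45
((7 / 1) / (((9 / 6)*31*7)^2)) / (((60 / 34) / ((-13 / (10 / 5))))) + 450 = 408665029 / 908145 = 450.00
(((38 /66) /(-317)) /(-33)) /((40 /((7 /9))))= 133 /124276680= 0.00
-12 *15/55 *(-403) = 14508/11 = 1318.91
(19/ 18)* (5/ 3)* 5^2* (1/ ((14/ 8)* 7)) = 4750/ 1323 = 3.59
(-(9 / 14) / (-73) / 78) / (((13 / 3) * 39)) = 3 / 4490668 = 0.00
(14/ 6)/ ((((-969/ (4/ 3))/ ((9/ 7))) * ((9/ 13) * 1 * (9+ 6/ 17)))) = -52/ 81567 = -0.00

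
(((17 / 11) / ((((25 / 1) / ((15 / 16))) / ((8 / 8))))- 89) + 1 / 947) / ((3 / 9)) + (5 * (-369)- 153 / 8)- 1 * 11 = -1785013759 / 833360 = -2141.95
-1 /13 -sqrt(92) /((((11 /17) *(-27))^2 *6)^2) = -1 /13 -83521 *sqrt(23) /140054898258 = -0.08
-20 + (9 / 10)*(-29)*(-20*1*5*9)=23470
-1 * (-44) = 44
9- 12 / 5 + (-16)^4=327713 / 5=65542.60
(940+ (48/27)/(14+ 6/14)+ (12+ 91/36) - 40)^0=1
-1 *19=-19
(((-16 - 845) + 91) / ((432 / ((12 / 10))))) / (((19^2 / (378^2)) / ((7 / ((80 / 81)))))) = -173282571 / 28880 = -6000.09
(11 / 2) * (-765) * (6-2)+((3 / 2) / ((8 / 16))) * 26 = -16752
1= 1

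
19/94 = 0.20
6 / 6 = 1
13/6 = 2.17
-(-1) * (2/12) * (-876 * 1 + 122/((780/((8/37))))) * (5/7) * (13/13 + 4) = -15800240/30303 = -521.41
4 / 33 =0.12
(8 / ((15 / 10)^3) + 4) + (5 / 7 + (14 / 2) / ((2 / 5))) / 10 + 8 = 12241 / 756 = 16.19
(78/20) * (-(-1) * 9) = 351/10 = 35.10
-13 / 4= -3.25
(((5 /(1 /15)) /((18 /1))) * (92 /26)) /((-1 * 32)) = -575 /1248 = -0.46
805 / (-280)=-23 / 8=-2.88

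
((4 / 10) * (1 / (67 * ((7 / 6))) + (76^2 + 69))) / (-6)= -2741311 / 7035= -389.67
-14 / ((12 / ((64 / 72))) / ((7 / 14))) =-14 / 27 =-0.52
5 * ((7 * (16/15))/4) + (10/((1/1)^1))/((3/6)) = 29.33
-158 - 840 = -998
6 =6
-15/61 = -0.25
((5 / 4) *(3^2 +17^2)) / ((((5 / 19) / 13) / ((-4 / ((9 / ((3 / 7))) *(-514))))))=6.82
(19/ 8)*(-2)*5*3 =-285/ 4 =-71.25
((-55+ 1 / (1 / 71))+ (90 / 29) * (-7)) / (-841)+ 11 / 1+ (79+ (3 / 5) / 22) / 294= 8893524877 / 788740260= 11.28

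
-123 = -123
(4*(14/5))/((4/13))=36.40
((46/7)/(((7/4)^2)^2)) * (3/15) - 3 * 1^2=-240329/84035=-2.86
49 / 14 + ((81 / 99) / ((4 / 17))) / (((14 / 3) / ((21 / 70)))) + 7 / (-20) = 3.37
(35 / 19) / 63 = 5 / 171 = 0.03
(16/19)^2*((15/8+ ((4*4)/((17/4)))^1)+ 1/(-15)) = 3.95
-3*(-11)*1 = 33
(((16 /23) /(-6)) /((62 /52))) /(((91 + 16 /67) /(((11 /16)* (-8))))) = 76648 /13075707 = 0.01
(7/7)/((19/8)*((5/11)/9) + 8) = 792/6431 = 0.12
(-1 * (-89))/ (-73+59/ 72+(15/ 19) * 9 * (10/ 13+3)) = -1.96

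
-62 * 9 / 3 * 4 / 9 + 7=-227 / 3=-75.67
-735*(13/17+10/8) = -100695/68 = -1480.81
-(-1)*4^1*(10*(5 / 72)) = 25 / 9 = 2.78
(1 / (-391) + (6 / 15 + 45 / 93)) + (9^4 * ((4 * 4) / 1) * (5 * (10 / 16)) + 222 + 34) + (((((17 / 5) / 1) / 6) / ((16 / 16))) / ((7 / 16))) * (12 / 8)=139280094022 / 424235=328308.82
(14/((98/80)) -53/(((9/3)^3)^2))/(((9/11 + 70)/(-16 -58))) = -47170486/3975237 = -11.87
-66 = -66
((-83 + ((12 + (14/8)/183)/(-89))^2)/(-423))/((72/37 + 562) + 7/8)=13031268884987/37519328815166538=0.00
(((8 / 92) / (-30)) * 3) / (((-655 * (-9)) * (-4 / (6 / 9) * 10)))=1 / 40675500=0.00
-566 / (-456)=283 / 228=1.24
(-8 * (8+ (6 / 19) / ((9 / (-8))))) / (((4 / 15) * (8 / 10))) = -5500 / 19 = -289.47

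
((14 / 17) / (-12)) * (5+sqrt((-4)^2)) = -21 / 34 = -0.62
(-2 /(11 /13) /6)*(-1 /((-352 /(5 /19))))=-65 /220704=-0.00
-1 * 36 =-36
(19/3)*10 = 190/3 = 63.33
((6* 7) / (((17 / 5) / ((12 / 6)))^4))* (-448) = -188160000 / 83521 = -2252.85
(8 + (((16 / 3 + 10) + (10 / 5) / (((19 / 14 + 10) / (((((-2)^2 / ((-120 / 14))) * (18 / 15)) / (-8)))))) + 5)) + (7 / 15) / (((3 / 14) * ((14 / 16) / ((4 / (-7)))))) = 321062 / 11925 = 26.92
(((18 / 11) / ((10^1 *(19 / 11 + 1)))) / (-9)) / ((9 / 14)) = -7 / 675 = -0.01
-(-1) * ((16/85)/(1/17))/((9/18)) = 32/5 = 6.40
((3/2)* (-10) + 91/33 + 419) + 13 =13852/33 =419.76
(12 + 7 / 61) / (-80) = -739 / 4880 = -0.15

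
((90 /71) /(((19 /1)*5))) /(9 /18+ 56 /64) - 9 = -133407 /14839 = -8.99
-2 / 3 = -0.67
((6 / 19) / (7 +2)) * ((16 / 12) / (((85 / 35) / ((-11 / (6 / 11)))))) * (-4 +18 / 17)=169400 / 148257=1.14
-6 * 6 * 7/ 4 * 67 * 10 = -42210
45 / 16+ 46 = 781 / 16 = 48.81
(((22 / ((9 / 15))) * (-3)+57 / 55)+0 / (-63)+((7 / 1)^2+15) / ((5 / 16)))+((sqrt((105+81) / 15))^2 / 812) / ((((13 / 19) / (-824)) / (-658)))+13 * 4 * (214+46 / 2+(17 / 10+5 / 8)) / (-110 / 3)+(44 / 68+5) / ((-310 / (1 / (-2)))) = 235586704237 / 19867900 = 11857.66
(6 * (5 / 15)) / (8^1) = 1 / 4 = 0.25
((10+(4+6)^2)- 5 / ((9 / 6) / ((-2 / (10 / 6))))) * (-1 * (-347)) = 39558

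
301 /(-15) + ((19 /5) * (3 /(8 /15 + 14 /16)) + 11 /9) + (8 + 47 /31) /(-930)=-157276909 /14616810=-10.76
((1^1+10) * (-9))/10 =-99/10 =-9.90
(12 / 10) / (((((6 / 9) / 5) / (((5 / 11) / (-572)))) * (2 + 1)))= -15 / 6292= -0.00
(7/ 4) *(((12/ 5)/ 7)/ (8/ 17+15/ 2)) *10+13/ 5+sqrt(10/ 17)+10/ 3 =sqrt(170)/ 17+27179/ 4065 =7.45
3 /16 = 0.19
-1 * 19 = -19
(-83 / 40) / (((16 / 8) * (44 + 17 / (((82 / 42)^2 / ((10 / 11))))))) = -0.02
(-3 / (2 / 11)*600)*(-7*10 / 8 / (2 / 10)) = 433125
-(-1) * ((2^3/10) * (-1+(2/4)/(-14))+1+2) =76/35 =2.17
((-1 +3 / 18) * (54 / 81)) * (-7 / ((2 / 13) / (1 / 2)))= 455 / 36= 12.64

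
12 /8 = 3 /2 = 1.50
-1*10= -10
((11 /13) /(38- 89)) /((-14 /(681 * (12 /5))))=1.94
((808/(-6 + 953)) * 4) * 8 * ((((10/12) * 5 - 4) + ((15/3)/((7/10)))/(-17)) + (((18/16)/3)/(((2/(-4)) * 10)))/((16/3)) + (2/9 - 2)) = -283195718/5071185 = -55.84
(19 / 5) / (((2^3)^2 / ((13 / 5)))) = 247 / 1600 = 0.15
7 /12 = 0.58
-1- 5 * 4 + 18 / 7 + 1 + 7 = -73 / 7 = -10.43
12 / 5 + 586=2942 / 5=588.40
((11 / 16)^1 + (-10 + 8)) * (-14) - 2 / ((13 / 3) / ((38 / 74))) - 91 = -280373 / 3848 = -72.86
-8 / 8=-1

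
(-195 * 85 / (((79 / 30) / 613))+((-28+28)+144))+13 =-304801847 / 79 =-3858251.23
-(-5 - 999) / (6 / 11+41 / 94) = 1038136 / 1015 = 1022.79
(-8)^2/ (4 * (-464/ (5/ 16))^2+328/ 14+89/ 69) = 772800/ 106483977707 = 0.00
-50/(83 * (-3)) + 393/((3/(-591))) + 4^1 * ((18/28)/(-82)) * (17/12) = -22130902991/285852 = -77420.84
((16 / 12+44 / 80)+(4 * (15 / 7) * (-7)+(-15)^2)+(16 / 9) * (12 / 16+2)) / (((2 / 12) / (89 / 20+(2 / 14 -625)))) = -639412.28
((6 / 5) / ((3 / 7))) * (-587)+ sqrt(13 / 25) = -8218 / 5+ sqrt(13) / 5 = -1642.88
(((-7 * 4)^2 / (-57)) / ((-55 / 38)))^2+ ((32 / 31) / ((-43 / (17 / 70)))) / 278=3188856715096 / 35311070025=90.31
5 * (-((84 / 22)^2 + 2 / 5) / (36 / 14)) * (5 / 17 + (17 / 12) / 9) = -26293393 / 1999404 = -13.15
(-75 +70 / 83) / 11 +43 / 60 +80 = 4052359 / 54780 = 73.98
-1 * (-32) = 32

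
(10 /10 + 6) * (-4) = -28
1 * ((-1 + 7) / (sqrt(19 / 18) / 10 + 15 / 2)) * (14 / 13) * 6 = 6804000 / 1316003 - 15120 * sqrt(38) / 1316003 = 5.10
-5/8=-0.62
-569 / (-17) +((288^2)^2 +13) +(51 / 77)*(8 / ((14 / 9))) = 63038756944190 / 9163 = 6879707185.88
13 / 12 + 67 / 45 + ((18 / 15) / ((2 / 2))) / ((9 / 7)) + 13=2971 / 180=16.51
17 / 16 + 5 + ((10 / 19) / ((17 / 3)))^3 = 3269163899 / 539172272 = 6.06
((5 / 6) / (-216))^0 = 1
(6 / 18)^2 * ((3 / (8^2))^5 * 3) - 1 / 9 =-1073741095 / 9663676416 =-0.11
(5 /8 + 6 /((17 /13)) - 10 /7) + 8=11.78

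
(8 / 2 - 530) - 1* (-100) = -426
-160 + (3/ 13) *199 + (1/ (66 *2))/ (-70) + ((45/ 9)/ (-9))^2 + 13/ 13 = -365734951/ 3243240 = -112.77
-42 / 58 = -21 / 29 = -0.72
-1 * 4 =-4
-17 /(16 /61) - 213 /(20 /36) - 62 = -40817 /80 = -510.21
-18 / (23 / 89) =-1602 / 23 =-69.65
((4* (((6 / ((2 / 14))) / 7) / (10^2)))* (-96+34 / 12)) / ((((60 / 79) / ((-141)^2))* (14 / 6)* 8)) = -877964841 / 28000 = -31355.89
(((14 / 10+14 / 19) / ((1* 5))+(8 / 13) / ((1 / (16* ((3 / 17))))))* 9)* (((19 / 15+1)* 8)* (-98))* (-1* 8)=8552361216 / 30875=276999.55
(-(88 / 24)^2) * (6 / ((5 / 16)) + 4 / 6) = -267.10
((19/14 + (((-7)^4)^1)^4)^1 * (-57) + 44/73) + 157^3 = -1935951133446584451/1022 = -1894277038597440.75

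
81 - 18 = 63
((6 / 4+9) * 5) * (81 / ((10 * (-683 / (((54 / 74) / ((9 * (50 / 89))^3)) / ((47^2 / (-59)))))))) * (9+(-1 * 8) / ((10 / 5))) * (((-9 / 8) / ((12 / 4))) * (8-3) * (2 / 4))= -7861109319 / 17863564480000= -0.00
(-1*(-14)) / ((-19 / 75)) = -55.26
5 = 5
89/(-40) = -89/40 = -2.22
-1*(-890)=890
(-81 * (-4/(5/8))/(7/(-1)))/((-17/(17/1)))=2592/35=74.06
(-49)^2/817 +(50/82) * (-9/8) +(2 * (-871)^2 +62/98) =19923200789071/13130824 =1517284.89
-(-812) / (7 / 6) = 696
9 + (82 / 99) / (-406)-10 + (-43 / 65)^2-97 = -8284176722 / 84909825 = -97.56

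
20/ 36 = 5/ 9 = 0.56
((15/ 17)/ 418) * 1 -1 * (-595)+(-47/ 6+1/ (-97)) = 607076645/ 1033923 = 587.16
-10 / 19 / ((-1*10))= 1 / 19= 0.05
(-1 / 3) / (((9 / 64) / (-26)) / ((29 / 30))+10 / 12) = -24128 / 59915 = -0.40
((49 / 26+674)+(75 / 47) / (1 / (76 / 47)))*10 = 194834785 / 28717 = 6784.65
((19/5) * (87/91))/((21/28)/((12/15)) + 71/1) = 0.05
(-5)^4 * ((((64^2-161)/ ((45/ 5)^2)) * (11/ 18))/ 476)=27053125/ 694008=38.98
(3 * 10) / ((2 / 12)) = 180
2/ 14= 1/ 7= 0.14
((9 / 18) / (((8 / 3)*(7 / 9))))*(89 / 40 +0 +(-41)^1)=-41877 / 4480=-9.35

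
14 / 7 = 2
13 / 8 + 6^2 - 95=-459 / 8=-57.38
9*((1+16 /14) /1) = 135 /7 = 19.29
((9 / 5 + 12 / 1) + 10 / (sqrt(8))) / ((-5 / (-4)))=2 * sqrt(2) + 276 / 25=13.87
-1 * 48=-48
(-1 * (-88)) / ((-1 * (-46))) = 44 / 23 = 1.91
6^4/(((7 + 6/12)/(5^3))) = 21600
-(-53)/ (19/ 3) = 159/ 19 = 8.37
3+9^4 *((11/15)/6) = 8049/10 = 804.90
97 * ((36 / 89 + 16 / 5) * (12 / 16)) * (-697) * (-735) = 134337563.70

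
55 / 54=1.02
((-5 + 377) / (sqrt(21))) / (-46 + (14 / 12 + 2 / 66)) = -8184*sqrt(21) / 20699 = -1.81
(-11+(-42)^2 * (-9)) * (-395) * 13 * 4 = 326318980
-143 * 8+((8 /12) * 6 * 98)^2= 152520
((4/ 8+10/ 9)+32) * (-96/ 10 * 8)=-7744/ 3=-2581.33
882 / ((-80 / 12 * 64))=-1323 / 640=-2.07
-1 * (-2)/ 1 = 2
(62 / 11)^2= 3844 / 121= 31.77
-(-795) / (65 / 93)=14787 / 13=1137.46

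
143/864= 0.17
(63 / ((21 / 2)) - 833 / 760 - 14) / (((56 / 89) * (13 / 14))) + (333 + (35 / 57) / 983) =36994991747 / 116544480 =317.43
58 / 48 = 29 / 24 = 1.21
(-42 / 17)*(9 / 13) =-378 / 221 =-1.71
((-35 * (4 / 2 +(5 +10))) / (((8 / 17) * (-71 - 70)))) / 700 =289 / 22560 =0.01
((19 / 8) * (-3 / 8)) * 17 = -969 / 64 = -15.14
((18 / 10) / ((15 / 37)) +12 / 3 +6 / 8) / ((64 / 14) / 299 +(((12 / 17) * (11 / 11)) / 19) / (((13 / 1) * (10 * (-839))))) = 521253786599 / 867171080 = 601.10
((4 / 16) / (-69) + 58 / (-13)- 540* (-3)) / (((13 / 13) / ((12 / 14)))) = 828077 / 598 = 1384.74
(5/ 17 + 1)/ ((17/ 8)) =176/ 289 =0.61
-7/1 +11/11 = -6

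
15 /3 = 5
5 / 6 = 0.83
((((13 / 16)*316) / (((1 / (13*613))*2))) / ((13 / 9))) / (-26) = -435843 / 16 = -27240.19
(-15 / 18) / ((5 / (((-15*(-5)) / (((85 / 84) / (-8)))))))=1680 / 17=98.82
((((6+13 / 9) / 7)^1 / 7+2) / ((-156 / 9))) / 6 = -73 / 3528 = -0.02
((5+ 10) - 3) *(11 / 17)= 7.76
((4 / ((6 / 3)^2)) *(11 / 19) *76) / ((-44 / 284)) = -284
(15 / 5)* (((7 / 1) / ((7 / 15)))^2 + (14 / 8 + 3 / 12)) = 681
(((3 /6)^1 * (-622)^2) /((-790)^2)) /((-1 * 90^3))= -96721 /227484450000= -0.00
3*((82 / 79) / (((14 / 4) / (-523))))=-257316 / 553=-465.31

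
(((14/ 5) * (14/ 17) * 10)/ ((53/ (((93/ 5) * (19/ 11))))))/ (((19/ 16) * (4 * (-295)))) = -0.01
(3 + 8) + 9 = 20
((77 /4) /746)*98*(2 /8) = 0.63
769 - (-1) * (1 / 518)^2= 206341157 / 268324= 769.00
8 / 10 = 4 / 5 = 0.80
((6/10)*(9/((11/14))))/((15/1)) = 126/275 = 0.46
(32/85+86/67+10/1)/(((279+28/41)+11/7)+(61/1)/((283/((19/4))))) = 21573597136/522275197735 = 0.04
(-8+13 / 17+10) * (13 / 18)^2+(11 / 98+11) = 3388313 / 269892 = 12.55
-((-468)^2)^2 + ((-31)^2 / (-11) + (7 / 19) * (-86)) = -10026046153265 / 209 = -47971512695.05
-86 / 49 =-1.76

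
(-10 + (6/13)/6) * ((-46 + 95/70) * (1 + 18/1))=1531875/182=8416.90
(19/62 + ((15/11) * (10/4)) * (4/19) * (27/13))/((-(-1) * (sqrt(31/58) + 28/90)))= -5530749210/4329857389 + 613014075 * sqrt(1798)/8659714778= 1.72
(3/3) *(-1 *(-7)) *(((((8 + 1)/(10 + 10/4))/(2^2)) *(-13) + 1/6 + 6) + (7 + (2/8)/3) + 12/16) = 4081/50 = 81.62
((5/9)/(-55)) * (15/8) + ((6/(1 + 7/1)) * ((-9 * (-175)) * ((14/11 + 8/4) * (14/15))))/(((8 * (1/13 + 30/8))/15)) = 8443055/4776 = 1767.81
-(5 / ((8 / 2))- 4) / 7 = 11 / 28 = 0.39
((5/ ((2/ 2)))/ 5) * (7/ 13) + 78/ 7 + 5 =1518/ 91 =16.68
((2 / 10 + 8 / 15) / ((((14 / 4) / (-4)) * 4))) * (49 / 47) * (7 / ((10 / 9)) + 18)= -6237 / 1175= -5.31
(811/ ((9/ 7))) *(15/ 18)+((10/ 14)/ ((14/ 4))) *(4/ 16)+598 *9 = 7815886/ 1323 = 5907.70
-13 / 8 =-1.62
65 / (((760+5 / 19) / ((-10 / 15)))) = -494 / 8667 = -0.06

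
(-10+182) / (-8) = -43 / 2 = -21.50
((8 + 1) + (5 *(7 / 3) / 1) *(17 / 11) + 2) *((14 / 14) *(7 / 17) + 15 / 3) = 88136 / 561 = 157.11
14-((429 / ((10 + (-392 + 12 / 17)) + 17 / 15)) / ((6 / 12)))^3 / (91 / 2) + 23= 1405695297141431 / 37734084842363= 37.25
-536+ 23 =-513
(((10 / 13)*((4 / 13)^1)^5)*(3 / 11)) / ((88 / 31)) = 119040 / 584043889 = 0.00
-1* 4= -4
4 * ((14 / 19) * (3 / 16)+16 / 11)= 2663 / 418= 6.37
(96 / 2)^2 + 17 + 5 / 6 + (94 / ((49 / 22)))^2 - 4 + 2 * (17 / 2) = 59295353 / 14406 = 4116.02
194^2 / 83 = 37636 / 83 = 453.45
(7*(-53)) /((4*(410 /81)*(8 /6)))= -90153 /6560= -13.74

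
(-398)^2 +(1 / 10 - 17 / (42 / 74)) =33258571 / 210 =158374.15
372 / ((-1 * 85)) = -372 / 85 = -4.38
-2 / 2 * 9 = -9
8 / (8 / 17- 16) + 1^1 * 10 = 313 / 33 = 9.48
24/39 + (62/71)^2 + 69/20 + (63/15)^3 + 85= 5370951377/32766500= 163.92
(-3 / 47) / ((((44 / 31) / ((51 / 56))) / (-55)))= 23715 / 10528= 2.25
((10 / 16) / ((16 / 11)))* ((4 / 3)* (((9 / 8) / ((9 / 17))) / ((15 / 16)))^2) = 3179 / 1080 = 2.94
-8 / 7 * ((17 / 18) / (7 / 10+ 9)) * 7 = -680 / 873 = -0.78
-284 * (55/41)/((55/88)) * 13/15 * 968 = -314499328/615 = -511381.02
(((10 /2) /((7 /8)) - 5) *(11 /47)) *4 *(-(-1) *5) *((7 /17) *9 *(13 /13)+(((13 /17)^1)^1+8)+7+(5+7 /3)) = 1503700 /16779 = 89.62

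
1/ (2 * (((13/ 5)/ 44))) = 110/ 13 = 8.46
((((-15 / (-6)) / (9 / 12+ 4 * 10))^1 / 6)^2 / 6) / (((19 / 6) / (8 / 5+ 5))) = 55 / 1514433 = 0.00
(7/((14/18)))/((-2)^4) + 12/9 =91/48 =1.90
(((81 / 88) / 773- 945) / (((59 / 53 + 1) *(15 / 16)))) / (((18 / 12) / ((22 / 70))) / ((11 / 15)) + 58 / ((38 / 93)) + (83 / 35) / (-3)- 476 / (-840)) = -712058349123 / 221278491464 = -3.22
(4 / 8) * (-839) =-839 / 2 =-419.50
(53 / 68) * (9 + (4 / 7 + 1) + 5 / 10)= 8215 / 952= 8.63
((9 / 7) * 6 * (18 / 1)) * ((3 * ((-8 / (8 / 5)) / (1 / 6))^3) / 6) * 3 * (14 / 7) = -78732000 / 7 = -11247428.57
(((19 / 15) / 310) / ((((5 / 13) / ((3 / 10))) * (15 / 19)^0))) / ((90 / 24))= 247 / 290625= 0.00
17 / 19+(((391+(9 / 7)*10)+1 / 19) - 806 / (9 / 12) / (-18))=1668049 / 3591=464.51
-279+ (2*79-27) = -148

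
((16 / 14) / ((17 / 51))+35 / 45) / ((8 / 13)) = 6.84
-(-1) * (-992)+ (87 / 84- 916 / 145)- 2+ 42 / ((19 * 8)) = -999.01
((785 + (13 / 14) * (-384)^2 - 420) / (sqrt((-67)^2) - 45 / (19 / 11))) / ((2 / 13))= 237371693 / 10892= 21793.21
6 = 6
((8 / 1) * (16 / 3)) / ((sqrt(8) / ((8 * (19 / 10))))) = 2432 * sqrt(2) / 15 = 229.29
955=955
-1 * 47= -47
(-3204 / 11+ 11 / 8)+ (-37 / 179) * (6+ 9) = -4615309 / 15752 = -293.00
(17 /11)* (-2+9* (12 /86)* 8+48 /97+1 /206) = 11348469 /859226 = 13.21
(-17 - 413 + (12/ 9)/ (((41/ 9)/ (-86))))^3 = -6499419293528/ 68921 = -94302451.99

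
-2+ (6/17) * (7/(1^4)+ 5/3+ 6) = 54/17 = 3.18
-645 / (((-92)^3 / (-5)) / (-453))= 1460925 / 778688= 1.88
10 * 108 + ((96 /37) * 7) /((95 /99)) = 3862728 /3515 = 1098.93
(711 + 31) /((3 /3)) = 742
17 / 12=1.42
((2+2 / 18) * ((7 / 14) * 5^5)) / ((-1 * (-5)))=11875 / 18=659.72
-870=-870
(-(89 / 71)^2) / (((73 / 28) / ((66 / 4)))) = -3659502 / 367993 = -9.94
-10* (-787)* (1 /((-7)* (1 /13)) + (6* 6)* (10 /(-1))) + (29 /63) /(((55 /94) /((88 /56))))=-6279430924 /2205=-2847814.48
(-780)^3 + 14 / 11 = -474551998.73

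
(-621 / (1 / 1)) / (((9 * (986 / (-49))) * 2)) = 3381 / 1972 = 1.71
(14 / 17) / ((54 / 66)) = 154 / 153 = 1.01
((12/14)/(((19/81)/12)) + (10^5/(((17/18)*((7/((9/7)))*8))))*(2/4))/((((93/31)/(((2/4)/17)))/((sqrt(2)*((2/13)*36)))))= 239178096*sqrt(2)/3497767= 96.70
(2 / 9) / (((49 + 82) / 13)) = 26 / 1179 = 0.02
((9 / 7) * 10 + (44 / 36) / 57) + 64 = 276071 / 3591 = 76.88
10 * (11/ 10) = 11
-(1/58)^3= -1/195112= -0.00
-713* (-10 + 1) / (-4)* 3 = -19251 / 4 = -4812.75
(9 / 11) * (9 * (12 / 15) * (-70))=-4536 / 11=-412.36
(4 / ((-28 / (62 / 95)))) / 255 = -62 / 169575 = -0.00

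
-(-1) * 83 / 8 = 83 / 8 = 10.38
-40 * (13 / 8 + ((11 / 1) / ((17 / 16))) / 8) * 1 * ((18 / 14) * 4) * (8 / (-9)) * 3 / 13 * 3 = 571680 / 1547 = 369.54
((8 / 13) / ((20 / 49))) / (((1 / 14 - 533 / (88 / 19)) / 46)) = -2776928 / 4604925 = -0.60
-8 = -8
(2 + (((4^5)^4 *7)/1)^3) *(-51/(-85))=273555121532535686643603493005694913742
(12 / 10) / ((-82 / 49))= -147 / 205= -0.72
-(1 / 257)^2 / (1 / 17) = -17 / 66049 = -0.00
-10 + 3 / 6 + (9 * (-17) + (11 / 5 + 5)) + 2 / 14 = -155.16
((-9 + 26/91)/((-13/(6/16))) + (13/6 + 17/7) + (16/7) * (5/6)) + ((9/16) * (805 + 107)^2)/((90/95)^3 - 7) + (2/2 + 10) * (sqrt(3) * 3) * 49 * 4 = -2335962373697/30707768 + 6468 * sqrt(3) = -64867.83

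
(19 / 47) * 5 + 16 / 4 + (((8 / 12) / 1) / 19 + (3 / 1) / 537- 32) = -12438358 / 479541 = -25.94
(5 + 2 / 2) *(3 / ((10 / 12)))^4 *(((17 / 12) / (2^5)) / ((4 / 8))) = 111537 / 1250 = 89.23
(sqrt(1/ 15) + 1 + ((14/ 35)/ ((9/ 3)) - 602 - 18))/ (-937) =9283/ 14055 - sqrt(15)/ 14055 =0.66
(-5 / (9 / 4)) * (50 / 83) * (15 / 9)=-5000 / 2241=-2.23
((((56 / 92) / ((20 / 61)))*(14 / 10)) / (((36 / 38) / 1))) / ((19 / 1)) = 2989 / 20700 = 0.14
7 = 7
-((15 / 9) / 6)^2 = -25 / 324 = -0.08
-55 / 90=-0.61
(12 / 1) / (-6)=-2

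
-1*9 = -9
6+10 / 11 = 76 / 11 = 6.91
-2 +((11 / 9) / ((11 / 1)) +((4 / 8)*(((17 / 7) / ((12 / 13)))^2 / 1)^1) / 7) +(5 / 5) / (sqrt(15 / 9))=-45917 / 32928 +sqrt(15) / 5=-0.62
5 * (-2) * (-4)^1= 40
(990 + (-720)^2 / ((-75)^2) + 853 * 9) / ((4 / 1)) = 218979 / 100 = 2189.79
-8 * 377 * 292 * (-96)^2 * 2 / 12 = -1352712192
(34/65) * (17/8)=289/260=1.11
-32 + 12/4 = -29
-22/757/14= -11/5299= -0.00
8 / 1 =8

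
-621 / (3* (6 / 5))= -345 / 2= -172.50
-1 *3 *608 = -1824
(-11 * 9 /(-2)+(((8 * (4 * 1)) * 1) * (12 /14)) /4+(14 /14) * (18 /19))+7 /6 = 23330 /399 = 58.47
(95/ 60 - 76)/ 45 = -893/ 540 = -1.65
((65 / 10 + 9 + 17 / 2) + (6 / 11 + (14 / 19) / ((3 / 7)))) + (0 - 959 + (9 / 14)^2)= -114574913 / 122892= -932.32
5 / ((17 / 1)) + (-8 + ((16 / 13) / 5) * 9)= -6067 / 1105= -5.49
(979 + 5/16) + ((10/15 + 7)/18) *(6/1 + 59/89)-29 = 36646727/38448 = 953.15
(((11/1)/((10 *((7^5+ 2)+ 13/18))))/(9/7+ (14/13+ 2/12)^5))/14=10993471632/10019416310542625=0.00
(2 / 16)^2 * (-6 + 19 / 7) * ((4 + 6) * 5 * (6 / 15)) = -115 / 112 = -1.03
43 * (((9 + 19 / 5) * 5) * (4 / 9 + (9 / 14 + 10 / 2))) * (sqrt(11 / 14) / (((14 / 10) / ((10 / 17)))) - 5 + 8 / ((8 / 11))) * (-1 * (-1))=26384800 * sqrt(154) / 52479 + 2110784 / 21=106752.72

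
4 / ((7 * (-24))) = -1 / 42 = -0.02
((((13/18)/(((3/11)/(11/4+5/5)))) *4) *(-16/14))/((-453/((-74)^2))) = 15661360/28539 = 548.77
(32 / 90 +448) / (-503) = -20176 / 22635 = -0.89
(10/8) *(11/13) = 55/52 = 1.06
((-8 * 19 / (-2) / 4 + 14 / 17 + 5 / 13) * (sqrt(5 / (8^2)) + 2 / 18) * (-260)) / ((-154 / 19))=11020 / 153 + 2755 * sqrt(5) / 34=253.21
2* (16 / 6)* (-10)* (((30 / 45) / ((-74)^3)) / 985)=8 / 89807769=0.00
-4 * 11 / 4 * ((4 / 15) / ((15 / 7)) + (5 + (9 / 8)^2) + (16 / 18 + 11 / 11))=-91.07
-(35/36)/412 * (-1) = 35/14832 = 0.00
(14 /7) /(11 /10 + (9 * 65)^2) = 20 /3422261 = 0.00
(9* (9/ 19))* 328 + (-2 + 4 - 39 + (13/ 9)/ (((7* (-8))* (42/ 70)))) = 39106645/ 28728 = 1361.27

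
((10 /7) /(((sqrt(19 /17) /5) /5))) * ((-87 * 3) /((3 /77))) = -239250 * sqrt(323) /19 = -226307.84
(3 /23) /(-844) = -3 /19412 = -0.00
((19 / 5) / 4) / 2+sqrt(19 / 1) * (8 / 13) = 19 / 40+8 * sqrt(19) / 13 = 3.16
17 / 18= 0.94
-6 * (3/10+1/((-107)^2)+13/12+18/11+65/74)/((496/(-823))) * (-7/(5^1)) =-6278719057219/115561626400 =-54.33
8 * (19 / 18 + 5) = 436 / 9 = 48.44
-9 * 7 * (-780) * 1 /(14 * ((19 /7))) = 24570 /19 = 1293.16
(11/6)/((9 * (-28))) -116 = -175403/1512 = -116.01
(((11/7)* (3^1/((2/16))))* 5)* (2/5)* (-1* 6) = -3168/7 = -452.57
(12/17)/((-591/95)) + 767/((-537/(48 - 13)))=-50.10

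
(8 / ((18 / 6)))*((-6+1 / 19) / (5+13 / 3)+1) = 386 / 399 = 0.97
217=217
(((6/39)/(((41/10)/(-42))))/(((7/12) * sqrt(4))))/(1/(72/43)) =-51840/22919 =-2.26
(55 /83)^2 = 3025 /6889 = 0.44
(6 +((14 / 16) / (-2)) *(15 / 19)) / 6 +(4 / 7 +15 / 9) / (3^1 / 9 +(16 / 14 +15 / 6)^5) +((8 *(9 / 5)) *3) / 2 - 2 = 64684010026233 / 3148265274080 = 20.55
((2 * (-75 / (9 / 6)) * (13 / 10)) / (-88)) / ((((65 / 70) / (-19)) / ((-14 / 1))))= 4655 / 11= 423.18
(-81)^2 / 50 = 6561 / 50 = 131.22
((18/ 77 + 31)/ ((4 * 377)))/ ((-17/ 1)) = -185/ 151844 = -0.00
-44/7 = -6.29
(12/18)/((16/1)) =1/24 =0.04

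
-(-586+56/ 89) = 52098/ 89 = 585.37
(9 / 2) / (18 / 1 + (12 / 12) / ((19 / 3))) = 57 / 230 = 0.25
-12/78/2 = -1/13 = -0.08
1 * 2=2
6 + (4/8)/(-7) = 83/14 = 5.93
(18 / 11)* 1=1.64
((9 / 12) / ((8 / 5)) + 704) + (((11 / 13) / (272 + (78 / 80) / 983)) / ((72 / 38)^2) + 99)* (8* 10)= 3108122949358021 / 360381381984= 8624.54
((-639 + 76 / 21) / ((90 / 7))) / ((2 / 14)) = -93401 / 270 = -345.93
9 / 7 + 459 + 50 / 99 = 460.79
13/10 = 1.30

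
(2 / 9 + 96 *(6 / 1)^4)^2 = 1253831104516 / 81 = 15479396352.05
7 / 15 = 0.47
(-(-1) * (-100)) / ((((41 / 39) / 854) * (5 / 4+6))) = -13322400 / 1189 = -11204.71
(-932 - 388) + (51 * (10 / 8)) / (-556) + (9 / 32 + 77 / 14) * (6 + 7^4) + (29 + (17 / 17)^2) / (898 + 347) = 4650012101 / 369184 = 12595.38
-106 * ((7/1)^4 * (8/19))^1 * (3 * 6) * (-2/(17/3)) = 219893184/323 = 680783.85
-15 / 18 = -5 / 6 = -0.83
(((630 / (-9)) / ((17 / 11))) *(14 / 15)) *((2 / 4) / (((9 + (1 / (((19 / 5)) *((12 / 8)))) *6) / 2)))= -4.21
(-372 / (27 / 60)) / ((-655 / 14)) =6944 / 393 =17.67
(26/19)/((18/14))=1.06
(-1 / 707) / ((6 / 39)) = -13 / 1414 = -0.01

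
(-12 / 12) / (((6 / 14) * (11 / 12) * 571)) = -28 / 6281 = -0.00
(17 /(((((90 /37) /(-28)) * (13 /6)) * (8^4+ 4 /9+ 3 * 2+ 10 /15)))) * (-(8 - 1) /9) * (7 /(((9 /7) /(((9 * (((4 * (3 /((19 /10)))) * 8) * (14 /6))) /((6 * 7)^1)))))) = 3020458 /1282671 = 2.35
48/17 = 2.82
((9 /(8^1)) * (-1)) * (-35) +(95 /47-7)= 12933 /376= 34.40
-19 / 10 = -1.90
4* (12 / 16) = 3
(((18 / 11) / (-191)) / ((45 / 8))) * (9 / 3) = -48 / 10505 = -0.00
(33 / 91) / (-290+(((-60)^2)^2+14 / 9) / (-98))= -2079 / 759822661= -0.00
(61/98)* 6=183/49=3.73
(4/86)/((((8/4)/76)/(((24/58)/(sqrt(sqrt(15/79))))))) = 304 * 15^(3/4) * 79^(1/4)/6235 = 1.11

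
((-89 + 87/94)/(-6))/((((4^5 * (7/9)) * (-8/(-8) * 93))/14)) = 0.00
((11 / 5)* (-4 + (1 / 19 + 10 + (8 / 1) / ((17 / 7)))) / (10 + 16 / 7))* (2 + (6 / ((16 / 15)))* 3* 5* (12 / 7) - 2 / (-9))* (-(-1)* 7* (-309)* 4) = -88615592989 / 41667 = -2126757.22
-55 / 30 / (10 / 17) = -187 / 60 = -3.12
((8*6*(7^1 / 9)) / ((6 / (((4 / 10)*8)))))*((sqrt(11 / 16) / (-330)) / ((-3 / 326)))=36512*sqrt(11) / 22275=5.44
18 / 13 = 1.38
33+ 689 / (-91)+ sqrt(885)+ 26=sqrt(885)+ 360 / 7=81.18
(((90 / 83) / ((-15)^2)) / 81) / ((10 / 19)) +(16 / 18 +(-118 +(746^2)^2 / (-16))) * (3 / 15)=-650681479453886 / 168075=-3871375751.62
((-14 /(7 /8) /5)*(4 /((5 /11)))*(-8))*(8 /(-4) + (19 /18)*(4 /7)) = -495616 /1575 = -314.68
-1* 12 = -12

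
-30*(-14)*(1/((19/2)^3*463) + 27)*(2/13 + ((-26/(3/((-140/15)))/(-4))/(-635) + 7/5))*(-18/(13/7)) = -11879314763117928/68160413971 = -174284.66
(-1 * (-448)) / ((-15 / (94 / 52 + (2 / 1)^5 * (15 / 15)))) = -65632 / 65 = -1009.72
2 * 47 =94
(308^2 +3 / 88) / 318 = 8348035 / 27984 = 298.31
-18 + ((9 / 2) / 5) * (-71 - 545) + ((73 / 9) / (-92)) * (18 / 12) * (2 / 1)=-790277 / 1380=-572.66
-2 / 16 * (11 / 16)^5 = -161051 / 8388608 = -0.02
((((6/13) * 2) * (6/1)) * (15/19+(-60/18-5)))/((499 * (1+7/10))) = -103200/2095301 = -0.05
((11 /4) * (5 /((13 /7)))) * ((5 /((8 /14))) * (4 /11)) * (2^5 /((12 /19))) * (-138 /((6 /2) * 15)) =-428260 /117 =-3660.34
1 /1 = 1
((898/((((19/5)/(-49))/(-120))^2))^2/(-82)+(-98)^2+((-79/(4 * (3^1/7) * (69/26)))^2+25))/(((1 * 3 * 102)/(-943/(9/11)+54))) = 510478218181689594871639341819365/2522103348270024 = 202401784420071375.85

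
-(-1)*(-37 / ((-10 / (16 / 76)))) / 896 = 0.00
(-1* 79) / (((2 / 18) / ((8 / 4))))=-1422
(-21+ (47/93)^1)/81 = -1906/7533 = -0.25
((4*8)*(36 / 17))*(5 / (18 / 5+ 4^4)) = 1.31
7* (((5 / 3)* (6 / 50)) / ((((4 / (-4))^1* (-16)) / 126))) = 11.02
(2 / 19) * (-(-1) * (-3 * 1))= -6 / 19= -0.32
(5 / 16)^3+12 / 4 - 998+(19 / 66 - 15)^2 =-3472635971 / 4460544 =-778.52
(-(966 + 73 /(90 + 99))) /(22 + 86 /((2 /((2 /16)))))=-1461176 /41391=-35.30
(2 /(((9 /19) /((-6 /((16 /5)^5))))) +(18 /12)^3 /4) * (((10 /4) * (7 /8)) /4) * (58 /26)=613239655 /654311424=0.94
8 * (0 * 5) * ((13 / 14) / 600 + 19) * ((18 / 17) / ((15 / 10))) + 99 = 99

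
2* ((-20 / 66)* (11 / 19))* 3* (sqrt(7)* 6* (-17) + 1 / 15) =-4 / 57 + 2040* sqrt(7) / 19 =284.00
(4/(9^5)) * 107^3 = 4900172/59049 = 82.98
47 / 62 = 0.76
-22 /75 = -0.29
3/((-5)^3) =-3/125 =-0.02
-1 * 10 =-10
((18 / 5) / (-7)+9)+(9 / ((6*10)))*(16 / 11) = 3351 / 385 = 8.70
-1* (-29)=29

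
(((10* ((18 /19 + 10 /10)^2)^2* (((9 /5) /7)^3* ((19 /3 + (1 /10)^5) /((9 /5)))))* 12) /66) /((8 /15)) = 41204833331589 /14048603800000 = 2.93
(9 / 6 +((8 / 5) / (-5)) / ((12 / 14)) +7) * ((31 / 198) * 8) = 75578 / 7425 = 10.18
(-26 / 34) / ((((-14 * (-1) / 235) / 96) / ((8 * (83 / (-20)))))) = 4868448 / 119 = 40911.33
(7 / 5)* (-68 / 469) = -68 / 335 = -0.20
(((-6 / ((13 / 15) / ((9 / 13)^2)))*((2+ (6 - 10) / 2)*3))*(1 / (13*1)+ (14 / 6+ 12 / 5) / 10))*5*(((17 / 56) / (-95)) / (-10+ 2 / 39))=0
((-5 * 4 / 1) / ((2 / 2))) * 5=-100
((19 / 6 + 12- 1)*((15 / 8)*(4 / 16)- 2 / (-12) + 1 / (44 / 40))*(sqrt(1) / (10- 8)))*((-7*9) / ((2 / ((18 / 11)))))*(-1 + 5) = -8734005 / 3872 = -2255.68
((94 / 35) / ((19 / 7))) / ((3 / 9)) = 282 / 95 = 2.97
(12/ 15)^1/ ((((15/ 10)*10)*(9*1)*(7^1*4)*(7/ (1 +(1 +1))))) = 1/ 11025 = 0.00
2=2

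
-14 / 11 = -1.27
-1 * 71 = -71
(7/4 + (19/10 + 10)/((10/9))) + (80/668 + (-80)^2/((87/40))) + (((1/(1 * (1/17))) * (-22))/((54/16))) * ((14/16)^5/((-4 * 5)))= 79213476075323/26779852800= 2957.95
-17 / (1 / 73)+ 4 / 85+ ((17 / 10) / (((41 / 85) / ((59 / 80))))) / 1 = -27620241 / 22304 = -1238.35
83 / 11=7.55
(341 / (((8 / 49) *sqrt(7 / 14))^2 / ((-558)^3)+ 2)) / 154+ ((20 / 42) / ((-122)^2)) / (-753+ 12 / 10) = 67829668953854376403 / 61265509794733830012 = 1.11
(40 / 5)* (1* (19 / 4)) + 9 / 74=2821 / 74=38.12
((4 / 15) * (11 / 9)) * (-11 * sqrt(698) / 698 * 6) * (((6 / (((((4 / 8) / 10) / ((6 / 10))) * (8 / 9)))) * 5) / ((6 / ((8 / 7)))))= -5808 * sqrt(698) / 2443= -62.81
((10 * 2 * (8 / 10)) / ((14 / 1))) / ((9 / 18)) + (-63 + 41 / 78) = -32863 / 546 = -60.19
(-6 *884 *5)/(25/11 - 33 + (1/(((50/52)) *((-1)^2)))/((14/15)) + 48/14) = 600600/593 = 1012.82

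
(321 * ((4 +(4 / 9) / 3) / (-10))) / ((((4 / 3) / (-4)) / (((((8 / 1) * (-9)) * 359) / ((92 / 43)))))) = -554991024 / 115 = -4826008.90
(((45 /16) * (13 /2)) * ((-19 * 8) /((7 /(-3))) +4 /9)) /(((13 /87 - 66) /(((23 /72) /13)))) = -3445055 /7699776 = -0.45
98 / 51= 1.92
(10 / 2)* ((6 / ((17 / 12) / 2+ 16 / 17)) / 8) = 1530 / 673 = 2.27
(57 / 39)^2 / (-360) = -361 / 60840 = -0.01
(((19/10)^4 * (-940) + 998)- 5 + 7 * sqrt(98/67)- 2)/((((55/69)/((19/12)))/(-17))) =41822201823/110000- 364021 * sqrt(134)/14740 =379915.96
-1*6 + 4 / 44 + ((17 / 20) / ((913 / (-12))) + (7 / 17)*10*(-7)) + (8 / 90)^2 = -1091749924 / 31430025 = -34.74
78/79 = 0.99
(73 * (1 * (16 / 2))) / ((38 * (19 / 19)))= 292 / 19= 15.37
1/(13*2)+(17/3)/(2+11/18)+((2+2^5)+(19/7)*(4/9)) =2880433/76986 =37.42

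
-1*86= -86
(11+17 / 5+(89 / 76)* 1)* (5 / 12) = 5917 / 912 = 6.49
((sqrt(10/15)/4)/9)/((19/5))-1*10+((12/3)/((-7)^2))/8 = -979/98+5*sqrt(6)/2052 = -9.98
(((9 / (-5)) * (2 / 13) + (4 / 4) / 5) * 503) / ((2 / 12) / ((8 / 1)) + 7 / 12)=-24144 / 377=-64.04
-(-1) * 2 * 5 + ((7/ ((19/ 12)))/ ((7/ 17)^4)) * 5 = 5076430/ 6517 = 778.95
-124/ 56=-31/ 14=-2.21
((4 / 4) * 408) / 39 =136 / 13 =10.46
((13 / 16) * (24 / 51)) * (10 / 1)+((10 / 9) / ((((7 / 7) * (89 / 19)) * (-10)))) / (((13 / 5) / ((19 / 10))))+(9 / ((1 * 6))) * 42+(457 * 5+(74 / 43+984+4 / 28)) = 355684282159 / 106566642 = 3337.67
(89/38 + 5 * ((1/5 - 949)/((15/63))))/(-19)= 1048.55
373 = 373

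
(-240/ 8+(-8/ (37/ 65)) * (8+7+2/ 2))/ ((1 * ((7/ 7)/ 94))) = -886420/ 37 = -23957.30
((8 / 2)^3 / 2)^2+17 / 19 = 19473 / 19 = 1024.89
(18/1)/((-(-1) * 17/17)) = 18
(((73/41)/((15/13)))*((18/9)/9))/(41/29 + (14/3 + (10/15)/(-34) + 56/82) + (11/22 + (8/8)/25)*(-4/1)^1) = 2339285/31270023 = 0.07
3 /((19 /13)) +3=5.05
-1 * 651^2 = -423801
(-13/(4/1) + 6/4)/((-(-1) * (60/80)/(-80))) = 560/3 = 186.67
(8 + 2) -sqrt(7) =10 -sqrt(7) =7.35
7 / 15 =0.47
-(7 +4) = -11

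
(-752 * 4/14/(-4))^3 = 53157376/343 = 154977.77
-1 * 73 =-73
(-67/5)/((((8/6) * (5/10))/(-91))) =1829.10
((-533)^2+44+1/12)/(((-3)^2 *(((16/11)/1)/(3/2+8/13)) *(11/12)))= 50087.56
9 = 9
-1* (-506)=506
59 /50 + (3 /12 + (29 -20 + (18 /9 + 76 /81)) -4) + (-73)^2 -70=5268.37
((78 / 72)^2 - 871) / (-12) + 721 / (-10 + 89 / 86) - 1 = -3969017 / 444096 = -8.94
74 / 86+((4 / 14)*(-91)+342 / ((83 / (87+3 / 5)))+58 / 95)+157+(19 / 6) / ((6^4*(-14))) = 493.43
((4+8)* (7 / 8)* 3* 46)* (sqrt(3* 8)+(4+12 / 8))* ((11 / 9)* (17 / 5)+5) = 132664* sqrt(6) / 5+364826 / 5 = 137957.02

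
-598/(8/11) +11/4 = -1639/2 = -819.50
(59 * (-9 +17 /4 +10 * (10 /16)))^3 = 5545233 /8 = 693154.12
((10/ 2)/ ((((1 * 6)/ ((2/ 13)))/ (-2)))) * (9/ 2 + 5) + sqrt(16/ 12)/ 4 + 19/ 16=-779/ 624 + sqrt(3)/ 6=-0.96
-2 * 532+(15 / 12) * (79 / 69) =-293269 / 276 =-1062.57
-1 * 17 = -17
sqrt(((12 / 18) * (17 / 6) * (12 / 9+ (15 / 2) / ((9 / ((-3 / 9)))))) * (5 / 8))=sqrt(1615) / 36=1.12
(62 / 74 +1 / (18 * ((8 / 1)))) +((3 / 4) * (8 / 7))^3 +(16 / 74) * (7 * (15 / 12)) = 6152131 / 1827504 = 3.37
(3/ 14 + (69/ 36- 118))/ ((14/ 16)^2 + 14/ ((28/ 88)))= -155728/ 60165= -2.59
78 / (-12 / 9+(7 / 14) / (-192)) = -3328 / 57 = -58.39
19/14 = 1.36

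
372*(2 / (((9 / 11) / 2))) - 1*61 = 5273 / 3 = 1757.67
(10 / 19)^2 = 0.28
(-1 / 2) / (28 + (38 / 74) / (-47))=-1739 / 97346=-0.02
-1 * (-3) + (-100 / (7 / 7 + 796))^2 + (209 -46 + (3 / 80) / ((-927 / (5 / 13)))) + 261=17433409350887 / 40826152848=427.02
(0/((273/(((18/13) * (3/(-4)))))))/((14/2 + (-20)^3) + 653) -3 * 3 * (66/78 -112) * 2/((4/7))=3501.35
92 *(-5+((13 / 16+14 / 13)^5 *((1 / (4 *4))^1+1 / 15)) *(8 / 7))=-906016610768197 / 6813256253440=-132.98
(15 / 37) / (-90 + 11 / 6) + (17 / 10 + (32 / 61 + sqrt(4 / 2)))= sqrt(2) + 26505661 / 11939530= 3.63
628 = 628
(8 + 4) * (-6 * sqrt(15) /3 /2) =-12 * sqrt(15) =-46.48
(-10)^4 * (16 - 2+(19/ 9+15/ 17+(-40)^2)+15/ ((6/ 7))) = 2500775000/ 153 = 16344934.64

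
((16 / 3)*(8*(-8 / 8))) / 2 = -64 / 3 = -21.33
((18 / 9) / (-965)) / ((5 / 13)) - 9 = -43451 / 4825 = -9.01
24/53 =0.45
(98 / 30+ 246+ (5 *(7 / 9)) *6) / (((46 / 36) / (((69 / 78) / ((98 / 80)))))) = 98136 / 637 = 154.06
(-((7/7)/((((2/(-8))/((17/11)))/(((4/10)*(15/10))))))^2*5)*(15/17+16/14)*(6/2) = -1769904/4235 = -417.92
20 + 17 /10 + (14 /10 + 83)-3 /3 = 105.10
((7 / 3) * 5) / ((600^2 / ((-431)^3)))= -560440937 / 216000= -2594.63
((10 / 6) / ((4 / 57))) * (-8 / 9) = -190 / 9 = -21.11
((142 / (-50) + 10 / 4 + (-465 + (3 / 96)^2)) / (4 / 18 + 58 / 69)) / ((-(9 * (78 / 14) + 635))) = 17261471871 / 27011072000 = 0.64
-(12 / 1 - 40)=28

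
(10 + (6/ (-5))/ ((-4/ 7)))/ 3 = 121/ 30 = 4.03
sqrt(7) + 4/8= 1/2 + sqrt(7)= 3.15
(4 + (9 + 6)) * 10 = 190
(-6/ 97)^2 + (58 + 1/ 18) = 9833053/ 169362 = 58.06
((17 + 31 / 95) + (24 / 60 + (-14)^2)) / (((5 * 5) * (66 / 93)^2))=4878036 / 287375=16.97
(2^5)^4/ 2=524288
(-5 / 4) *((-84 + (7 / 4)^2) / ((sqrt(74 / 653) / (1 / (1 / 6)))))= 525 *sqrt(48322) / 64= 1803.23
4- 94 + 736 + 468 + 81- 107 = 1088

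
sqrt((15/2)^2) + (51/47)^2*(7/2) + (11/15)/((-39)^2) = 585708164/50398335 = 11.62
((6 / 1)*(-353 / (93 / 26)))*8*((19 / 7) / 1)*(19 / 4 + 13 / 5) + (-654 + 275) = -14706833 / 155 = -94882.79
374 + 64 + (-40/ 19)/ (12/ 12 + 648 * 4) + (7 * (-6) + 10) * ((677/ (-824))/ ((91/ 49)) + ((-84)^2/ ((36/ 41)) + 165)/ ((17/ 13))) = -224552157420446/ 1121464721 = -200231.14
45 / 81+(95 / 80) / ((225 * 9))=18019 / 32400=0.56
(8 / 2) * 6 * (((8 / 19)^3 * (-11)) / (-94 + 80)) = 1.41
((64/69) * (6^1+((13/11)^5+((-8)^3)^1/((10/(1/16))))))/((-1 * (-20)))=21926288/92604325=0.24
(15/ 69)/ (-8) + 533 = 98067/ 184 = 532.97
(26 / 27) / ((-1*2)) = -13 / 27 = -0.48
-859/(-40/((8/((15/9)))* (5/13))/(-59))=-152043/65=-2339.12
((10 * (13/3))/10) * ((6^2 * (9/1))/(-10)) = -140.40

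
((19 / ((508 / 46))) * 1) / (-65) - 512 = -8453557 / 16510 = -512.03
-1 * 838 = -838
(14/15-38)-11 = -721/15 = -48.07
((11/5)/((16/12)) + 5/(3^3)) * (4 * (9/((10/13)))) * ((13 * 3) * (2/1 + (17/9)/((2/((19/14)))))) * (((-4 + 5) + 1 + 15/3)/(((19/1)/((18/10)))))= 138505133/19000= 7289.74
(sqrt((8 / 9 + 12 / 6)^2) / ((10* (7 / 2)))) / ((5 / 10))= 52 / 315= 0.17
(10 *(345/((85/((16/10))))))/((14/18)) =9936/119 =83.50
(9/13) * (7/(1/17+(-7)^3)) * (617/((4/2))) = -660807/151580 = -4.36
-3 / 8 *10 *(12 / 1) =-45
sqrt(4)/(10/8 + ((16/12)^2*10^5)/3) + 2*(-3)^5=-3110465394/6400135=-486.00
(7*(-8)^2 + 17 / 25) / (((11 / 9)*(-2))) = -100953 / 550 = -183.55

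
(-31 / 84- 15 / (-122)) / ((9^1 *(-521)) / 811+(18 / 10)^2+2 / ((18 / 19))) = 76700325 / 134216348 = 0.57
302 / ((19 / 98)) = 29596 / 19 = 1557.68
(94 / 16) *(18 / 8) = 423 / 32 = 13.22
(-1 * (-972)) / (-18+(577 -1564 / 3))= 25.81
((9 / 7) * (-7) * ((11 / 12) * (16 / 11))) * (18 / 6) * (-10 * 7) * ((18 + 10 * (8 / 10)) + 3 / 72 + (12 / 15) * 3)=71673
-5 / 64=-0.08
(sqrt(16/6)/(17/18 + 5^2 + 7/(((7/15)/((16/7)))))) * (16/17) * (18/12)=0.04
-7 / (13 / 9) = -63 / 13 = -4.85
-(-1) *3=3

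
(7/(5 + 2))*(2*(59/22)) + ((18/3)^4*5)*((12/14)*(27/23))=6525.61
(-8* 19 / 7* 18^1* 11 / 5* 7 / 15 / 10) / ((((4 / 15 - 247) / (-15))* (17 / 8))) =-361152 / 314585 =-1.15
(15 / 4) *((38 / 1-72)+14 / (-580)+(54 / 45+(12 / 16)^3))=-902079 / 7424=-121.51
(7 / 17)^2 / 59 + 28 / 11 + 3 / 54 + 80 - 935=-2877772823 / 3376098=-852.40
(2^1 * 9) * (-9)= -162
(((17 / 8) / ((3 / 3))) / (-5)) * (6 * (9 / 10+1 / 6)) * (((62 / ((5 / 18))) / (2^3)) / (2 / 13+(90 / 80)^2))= -7892352 / 147625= -53.46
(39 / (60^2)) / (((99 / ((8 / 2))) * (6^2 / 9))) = 13 / 118800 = 0.00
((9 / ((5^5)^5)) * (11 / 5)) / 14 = 99 / 20861625671386718750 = 0.00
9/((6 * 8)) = 3/16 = 0.19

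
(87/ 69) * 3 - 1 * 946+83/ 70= -1515061/ 1610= -941.03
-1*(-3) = 3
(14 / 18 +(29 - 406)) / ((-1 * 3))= 3386 / 27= 125.41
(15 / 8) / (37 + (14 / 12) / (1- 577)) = 1296 / 25573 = 0.05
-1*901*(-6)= 5406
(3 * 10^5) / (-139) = -300000 / 139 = -2158.27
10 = 10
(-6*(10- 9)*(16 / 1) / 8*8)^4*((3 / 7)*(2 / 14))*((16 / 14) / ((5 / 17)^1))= 34653339648 / 1715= 20206028.95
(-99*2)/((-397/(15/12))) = 495/794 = 0.62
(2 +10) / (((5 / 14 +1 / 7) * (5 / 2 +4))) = 3.69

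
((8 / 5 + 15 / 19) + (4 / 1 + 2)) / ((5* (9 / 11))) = 8767 / 4275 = 2.05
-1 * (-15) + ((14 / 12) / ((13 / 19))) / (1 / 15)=1055 / 26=40.58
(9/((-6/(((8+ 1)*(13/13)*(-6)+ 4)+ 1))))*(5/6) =245/4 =61.25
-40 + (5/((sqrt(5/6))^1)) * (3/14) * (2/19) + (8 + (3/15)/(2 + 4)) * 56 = 3 * sqrt(30)/133 + 6148/15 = 409.99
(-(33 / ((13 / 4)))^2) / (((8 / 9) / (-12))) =235224 / 169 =1391.86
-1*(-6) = 6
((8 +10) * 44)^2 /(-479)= -627264 /479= -1309.53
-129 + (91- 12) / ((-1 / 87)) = -7002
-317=-317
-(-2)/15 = 2/15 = 0.13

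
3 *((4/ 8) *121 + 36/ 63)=2565/ 14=183.21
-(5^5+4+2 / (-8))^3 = -1960164690875 / 64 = -30627573294.92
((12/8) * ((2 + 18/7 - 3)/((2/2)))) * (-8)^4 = 67584/7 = 9654.86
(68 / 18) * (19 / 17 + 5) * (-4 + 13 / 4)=-52 / 3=-17.33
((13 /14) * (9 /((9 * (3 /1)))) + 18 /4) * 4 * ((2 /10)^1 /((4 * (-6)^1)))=-101 /630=-0.16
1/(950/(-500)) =-0.53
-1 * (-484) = 484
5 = 5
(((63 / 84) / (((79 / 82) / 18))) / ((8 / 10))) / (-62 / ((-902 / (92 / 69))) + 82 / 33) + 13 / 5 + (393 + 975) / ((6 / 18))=7552034761 / 1835960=4113.40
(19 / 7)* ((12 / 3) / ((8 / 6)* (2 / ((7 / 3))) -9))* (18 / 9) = -152 / 55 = -2.76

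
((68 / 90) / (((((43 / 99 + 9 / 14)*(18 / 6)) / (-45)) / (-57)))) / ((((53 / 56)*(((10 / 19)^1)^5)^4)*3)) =79396043.73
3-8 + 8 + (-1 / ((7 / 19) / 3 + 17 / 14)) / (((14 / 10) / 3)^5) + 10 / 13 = -999862267 / 33304271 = -30.02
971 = 971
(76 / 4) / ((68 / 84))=399 / 17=23.47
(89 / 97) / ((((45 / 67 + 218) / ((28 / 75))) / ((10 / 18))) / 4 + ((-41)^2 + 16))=95408 / 203868683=0.00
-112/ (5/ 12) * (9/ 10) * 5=-6048/ 5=-1209.60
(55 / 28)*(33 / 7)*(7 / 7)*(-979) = -1776885 / 196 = -9065.74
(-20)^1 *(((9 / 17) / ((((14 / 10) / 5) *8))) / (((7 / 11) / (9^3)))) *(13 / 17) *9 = -1055500875 / 28322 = -37267.88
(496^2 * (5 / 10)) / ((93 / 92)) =365056 / 3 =121685.33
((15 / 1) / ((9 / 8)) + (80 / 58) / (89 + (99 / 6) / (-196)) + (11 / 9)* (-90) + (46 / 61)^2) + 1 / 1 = -214572741893 / 2256700917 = -95.08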